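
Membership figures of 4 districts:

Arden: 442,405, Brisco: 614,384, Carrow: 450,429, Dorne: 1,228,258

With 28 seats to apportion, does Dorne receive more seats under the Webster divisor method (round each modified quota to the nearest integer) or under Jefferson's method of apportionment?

Webster: Arden 5, Brisco 6, Carrow 5, Dorne 12.
Jefferson: Arden 4, Brisco 6, Carrow 5, Dorne 13.
Dorne gets 12 under Webster and 13 under Jefferson.

Jefferson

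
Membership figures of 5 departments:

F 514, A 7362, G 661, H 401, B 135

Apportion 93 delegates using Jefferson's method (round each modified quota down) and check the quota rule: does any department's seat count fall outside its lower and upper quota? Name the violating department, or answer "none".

Standard quotas: F 5.269, A 75.462, G 6.775, H 4.110, B 1.384.
Jefferson allocation: F 5, A 77, G 6, H 4, B 1.
A has quota 75.462 (lower 75, upper 76) but receives 77 — outside the quota interval.

A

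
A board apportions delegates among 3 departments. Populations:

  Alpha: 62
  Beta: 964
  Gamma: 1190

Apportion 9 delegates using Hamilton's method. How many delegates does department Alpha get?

Total 2216; standard divisor 2216/9 ≈ 246.222.
Standard quotas: Alpha 0.252, Beta 3.915, Gamma 4.833.
Lower quotas: Alpha 0, Beta 3, Gamma 4 (sum 7, leaving 2 seats).
Remainders in descending order: Beta 0.915, Gamma 0.833, Alpha 0.252.
Largest remainders: Beta, Gamma receive the extra seats.
Alpha receives 0.

0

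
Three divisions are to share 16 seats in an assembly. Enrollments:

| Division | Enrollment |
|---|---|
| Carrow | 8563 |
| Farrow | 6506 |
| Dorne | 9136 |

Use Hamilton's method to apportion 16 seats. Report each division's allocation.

Standard divisor: 24205 ÷ 16 ≈ 1512.812.
Standard quotas: Carrow 5.6603, Farrow 4.3006, Dorne 6.0391.
Lower quotas: Carrow 5, Farrow 4, Dorne 6 (sum 15, leaving 1 seat).
Remainders in descending order: Carrow 0.6603, Farrow 0.3006, Dorne 0.0391.
The surplus seat goes to Carrow.

Carrow: 6, Farrow: 4, Dorne: 6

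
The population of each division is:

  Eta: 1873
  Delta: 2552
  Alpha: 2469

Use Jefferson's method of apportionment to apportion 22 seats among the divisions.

Eta: 6, Delta: 8, Alpha: 8

Standard divisor 6894/22 ≈ 313.364; standard quotas: Eta 5.977, Delta 8.144, Alpha 7.879.
Rounding down gives 5, 8, 7 = 20 seats, so the divisor must be adjusted.
With modified divisor 300: modified quotas Eta 6.243, Delta 8.507, Alpha 8.230.
Rounding down: Eta 6, Delta 8, Alpha 8 (total 22).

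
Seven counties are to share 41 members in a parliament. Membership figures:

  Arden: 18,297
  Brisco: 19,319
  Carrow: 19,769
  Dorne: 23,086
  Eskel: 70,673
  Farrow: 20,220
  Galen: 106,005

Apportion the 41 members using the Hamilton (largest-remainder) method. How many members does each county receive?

Arden 3; Brisco 3; Carrow 3; Dorne 3; Eskel 10; Farrow 3; Galen 16

Total 277369; standard divisor 277369/41 ≈ 6765.098.
Standard quotas: Arden 2.7046, Brisco 2.8557, Carrow 2.9222, Dorne 3.4125, Eskel 10.4467, Farrow 2.9889, Galen 15.6694.
Lower quotas: Arden 2, Brisco 2, Carrow 2, Dorne 3, Eskel 10, Farrow 2, Galen 15 (sum 36, leaving 5 seats).
Remainders in descending order: Farrow 0.9889, Carrow 0.9222, Brisco 0.8557, Arden 0.7046, Galen 0.6694, Eskel 0.4467, Dorne 0.4125.
Largest remainders: Farrow, Carrow, Brisco, Arden, Galen receive the extra seats.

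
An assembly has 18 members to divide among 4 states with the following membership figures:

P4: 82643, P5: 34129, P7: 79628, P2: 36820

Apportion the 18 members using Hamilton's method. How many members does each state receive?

P4=6; P5=3; P7=6; P2=3

Total 233220; standard divisor 233220/18 ≈ 12956.667.
Standard quotas: P4 6.3784, P5 2.6341, P7 6.1457, P2 2.8418.
Lower quotas: P4 6, P5 2, P7 6, P2 2 (sum 16, leaving 2 seats).
Remainders in descending order: P2 0.8418, P5 0.6341, P4 0.3784, P7 0.1457.
The surplus seats go to P2, P5.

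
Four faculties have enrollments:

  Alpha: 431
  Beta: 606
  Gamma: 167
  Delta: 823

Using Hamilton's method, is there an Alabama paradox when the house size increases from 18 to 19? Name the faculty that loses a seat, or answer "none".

At 18 seats: Alpha 4, Beta 5, Gamma 2, Delta 7.
At 19 seats: Alpha 4, Beta 6, Gamma 1, Delta 8.
Gamma drops from 2 to 1.

Gamma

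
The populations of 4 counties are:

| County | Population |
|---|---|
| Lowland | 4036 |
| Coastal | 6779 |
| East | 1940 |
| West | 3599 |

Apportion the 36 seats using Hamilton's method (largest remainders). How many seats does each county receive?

Lowland: 9, Coastal: 15, East: 4, West: 8

The standard divisor is 16354/36 ≈ 454.278.
Standard quotas: Lowland 8.8844, Coastal 14.9226, East 4.2705, West 7.9225.
Lower quotas: Lowland 8, Coastal 14, East 4, West 7 (sum 33, leaving 3 seats).
Remainders in descending order: Coastal 0.9226, West 0.9225, Lowland 0.8844, East 0.2705.
The surplus seats go to Coastal, West, Lowland.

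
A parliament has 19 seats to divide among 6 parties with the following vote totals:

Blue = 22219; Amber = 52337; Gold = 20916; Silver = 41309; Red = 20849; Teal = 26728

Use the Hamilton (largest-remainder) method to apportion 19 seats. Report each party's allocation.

Blue 2, Amber 6, Gold 2, Silver 4, Red 2, Teal 3

Standard divisor: 184358 ÷ 19 ≈ 9703.053.
Standard quotas: Blue 2.2899, Amber 5.3939, Gold 2.1556, Silver 4.2573, Red 2.1487, Teal 2.7546.
Lower quotas: Blue 2, Amber 5, Gold 2, Silver 4, Red 2, Teal 2 (sum 17, leaving 2 seats).
Remainders in descending order: Teal 0.7546, Amber 0.3939, Blue 0.2899, Silver 0.2573, Gold 0.1556, Red 0.1487.
The surplus seats go to Teal, Amber.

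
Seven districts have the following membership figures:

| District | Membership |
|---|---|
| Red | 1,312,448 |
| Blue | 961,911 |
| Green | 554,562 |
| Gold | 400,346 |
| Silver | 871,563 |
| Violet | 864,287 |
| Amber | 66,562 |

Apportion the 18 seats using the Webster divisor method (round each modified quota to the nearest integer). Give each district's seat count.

Red 5, Blue 4, Green 2, Gold 1, Silver 3, Violet 3, Amber 0

Standard divisor 5031679/18 ≈ 279537.722; standard quotas: Red 4.695, Blue 3.441, Green 1.984, Gold 1.432, Silver 3.118, Violet 3.092, Amber 0.238.
Rounding to the nearest integer gives 5, 3, 2, 1, 3, 3, 0 = 17 seats, so the divisor must be adjusted.
With modified divisor 270900: modified quotas Red 4.845, Blue 3.551, Green 2.047, Gold 1.478, Silver 3.217, Violet 3.190, Amber 0.246.
Rounding to the nearest integer: Red 5, Blue 4, Green 2, Gold 1, Silver 3, Violet 3, Amber 0 (total 18).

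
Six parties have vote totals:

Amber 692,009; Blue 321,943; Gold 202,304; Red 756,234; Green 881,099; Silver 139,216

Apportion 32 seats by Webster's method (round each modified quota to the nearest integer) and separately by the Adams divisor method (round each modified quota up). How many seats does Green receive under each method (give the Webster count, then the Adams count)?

Webster: Amber 7, Blue 3, Gold 2, Red 8, Green 10, Silver 2.
Adams: Amber 7, Blue 4, Gold 2, Red 8, Green 9, Silver 2.
Green gets 10 under Webster and 9 under Adams.

10 and 9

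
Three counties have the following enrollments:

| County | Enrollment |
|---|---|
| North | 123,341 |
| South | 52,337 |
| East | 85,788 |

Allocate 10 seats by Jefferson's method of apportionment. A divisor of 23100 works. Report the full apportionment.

North: 5, South: 2, East: 3

With modified divisor 23100: modified quotas North 5.339, South 2.266, East 3.714.
Rounding down: North 5, South 2, East 3 (total 10).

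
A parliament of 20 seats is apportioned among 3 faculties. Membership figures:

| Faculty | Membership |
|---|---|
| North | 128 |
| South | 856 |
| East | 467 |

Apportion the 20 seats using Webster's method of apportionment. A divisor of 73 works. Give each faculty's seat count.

With modified divisor 73: modified quotas North 1.753, South 11.726, East 6.397.
Rounding to the nearest integer: North 2, South 12, East 6 (total 20).

North: 2, South: 12, East: 6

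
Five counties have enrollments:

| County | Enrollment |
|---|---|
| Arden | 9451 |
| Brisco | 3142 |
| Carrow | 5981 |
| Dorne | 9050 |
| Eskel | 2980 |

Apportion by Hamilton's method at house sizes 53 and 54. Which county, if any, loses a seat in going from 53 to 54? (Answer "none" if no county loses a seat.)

At 53 seats: Arden 16, Brisco 6, Carrow 10, Dorne 16, Eskel 5.
At 54 seats: Arden 17, Brisco 5, Carrow 11, Dorne 16, Eskel 5.
Brisco drops from 6 to 5.

Brisco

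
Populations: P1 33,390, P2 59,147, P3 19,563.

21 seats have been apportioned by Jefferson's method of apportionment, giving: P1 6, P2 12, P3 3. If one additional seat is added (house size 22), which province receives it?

P3

Priority for the next seat is population ÷ (current seats + 1).
Priorities: P1 4770.000, P2 4549.769, P3 4890.750.
Highest priority: P3.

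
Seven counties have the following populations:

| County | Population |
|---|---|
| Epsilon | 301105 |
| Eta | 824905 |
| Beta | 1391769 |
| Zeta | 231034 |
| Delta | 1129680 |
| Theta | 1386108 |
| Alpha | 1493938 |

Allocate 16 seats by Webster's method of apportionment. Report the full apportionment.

Standard divisor 6758539/16 ≈ 422408.688; standard quotas: Epsilon 0.713, Eta 1.953, Beta 3.295, Zeta 0.547, Delta 2.674, Theta 3.281, Alpha 3.537.
Rounding to the nearest integer gives 1, 2, 3, 1, 3, 3, 4 = 17 seats, so the divisor must be adjusted.
With modified divisor 439400: modified quotas Epsilon 0.685, Eta 1.877, Beta 3.167, Zeta 0.526, Delta 2.571, Theta 3.155, Alpha 3.400.
Rounding to the nearest integer: Epsilon 1, Eta 2, Beta 3, Zeta 1, Delta 3, Theta 3, Alpha 3 (total 16).

Epsilon: 1, Eta: 2, Beta: 3, Zeta: 1, Delta: 3, Theta: 3, Alpha: 3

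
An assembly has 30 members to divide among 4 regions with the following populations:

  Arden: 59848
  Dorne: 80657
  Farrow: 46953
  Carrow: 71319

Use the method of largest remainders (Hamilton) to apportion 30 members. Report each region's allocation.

The standard divisor is 258777/30 ≈ 8625.9.
Standard quotas: Arden 6.9382, Dorne 9.3506, Farrow 5.4433, Carrow 8.2680.
Lower quotas: Arden 6, Dorne 9, Farrow 5, Carrow 8 (sum 28, leaving 2 seats).
Remainders in descending order: Arden 0.9382, Farrow 0.4433, Dorne 0.3506, Carrow 0.2680.
The surplus seats go to Arden, Farrow.

Arden 7, Dorne 9, Farrow 6, Carrow 8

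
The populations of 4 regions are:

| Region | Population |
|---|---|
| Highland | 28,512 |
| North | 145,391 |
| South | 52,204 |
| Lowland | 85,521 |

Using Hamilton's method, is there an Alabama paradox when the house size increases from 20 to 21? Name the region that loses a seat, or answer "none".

none

At 20 seats: Highland 2, North 9, South 3, Lowland 6.
At 21 seats: Highland 2, North 10, South 3, Lowland 6.
No region's allocation decreased.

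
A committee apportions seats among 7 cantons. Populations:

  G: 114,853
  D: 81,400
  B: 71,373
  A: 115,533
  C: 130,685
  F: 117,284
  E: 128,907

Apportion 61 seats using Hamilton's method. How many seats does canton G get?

Standard divisor: 760035 ÷ 61 ≈ 12459.59.
Standard quotas: G 9.2180, D 6.5331, B 5.7284, A 9.2726, C 10.4887, F 9.4132, E 10.3460.
Lower quotas: G 9, D 6, B 5, A 9, C 10, F 9, E 10 (sum 58, leaving 3 seats).
Remainders in descending order: B 0.7284, D 0.5331, C 0.4887, F 0.4132, E 0.3460, A 0.2726, G 0.2180.
The surplus seats go to B, D, C.
G receives 9.

9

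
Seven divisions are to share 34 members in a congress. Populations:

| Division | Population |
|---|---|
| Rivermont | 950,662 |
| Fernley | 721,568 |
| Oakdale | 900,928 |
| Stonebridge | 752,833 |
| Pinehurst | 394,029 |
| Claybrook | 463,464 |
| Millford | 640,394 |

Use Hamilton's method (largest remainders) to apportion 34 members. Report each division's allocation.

Rivermont 7; Fernley 5; Oakdale 6; Stonebridge 5; Pinehurst 3; Claybrook 3; Millford 5

The standard divisor is 4823878/34 ≈ 141878.765.
Standard quotas: Rivermont 6.7005, Fernley 5.0858, Oakdale 6.3500, Stonebridge 5.3062, Pinehurst 2.7772, Claybrook 3.2666, Millford 4.5137.
Lower quotas: Rivermont 6, Fernley 5, Oakdale 6, Stonebridge 5, Pinehurst 2, Claybrook 3, Millford 4 (sum 31, leaving 3 seats).
Remainders in descending order: Pinehurst 0.7772, Rivermont 0.7005, Millford 0.5137, Oakdale 0.3500, Stonebridge 0.3062, Claybrook 0.2666, Fernley 0.0858.
The surplus seats go to Pinehurst, Rivermont, Millford.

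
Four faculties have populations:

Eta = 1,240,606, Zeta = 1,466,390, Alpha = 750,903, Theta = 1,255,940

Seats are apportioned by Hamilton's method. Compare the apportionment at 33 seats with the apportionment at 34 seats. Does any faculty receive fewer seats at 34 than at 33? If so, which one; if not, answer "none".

none

At 33 seats: Eta 9, Zeta 10, Alpha 5, Theta 9.
At 34 seats: Eta 9, Zeta 11, Alpha 5, Theta 9.
No faculty's allocation decreased.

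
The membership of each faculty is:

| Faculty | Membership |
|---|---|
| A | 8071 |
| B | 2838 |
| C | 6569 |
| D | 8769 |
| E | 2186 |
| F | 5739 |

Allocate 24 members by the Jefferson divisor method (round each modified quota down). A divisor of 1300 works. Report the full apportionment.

A 6, B 2, C 5, D 6, E 1, F 4

With modified divisor 1300: modified quotas A 6.208, B 2.183, C 5.053, D 6.745, E 1.682, F 4.415.
Rounding down: A 6, B 2, C 5, D 6, E 1, F 4 (total 24).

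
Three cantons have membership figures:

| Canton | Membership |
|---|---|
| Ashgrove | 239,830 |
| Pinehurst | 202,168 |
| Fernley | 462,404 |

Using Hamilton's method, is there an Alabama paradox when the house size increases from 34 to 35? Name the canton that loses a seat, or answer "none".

At 34 seats: Ashgrove 9, Pinehurst 8, Fernley 17.
At 35 seats: Ashgrove 9, Pinehurst 8, Fernley 18.
No canton's allocation decreased.

none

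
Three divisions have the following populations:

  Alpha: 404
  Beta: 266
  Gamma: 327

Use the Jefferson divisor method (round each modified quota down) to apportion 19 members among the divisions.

Alpha=8, Beta=5, Gamma=6

Standard divisor 997/19 ≈ 52.474; standard quotas: Alpha 7.699, Beta 5.069, Gamma 6.232.
Rounding down gives 7, 5, 6 = 18 seats, so the divisor must be adjusted.
With modified divisor 50: modified quotas Alpha 8.080, Beta 5.320, Gamma 6.540.
Rounding down: Alpha 8, Beta 5, Gamma 6 (total 19).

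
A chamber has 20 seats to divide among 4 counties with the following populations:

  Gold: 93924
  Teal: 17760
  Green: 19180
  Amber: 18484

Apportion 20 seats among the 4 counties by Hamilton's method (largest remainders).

The standard divisor is 149348/20 ≈ 7467.4.
Standard quotas: Gold 12.5779, Teal 2.3783, Green 2.5685, Amber 2.4753.
Lower quotas: Gold 12, Teal 2, Green 2, Amber 2 (sum 18, leaving 2 seats).
Remainders in descending order: Gold 0.5779, Green 0.5685, Amber 0.4753, Teal 0.3783.
Largest remainders: Gold, Green receive the extra seats.

Gold 13, Teal 2, Green 3, Amber 2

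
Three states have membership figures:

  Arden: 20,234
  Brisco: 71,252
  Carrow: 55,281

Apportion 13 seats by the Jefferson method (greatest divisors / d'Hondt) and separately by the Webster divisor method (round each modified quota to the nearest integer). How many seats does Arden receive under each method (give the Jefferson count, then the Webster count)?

1 and 2

Jefferson: Arden 1, Brisco 7, Carrow 5.
Webster: Arden 2, Brisco 6, Carrow 5.
Arden gets 1 under Jefferson and 2 under Webster.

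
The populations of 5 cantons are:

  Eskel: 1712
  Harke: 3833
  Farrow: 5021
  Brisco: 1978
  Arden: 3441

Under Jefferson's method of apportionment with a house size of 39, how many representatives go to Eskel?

Standard divisor 15985/39 ≈ 409.872; standard quotas: Eskel 4.177, Harke 9.352, Farrow 12.250, Brisco 4.826, Arden 8.395.
Rounding down gives 4, 9, 12, 4, 8 = 37 seats, so the divisor must be adjusted.
With modified divisor 385: modified quotas Eskel 4.447, Harke 9.956, Farrow 13.042, Brisco 5.138, Arden 8.938.
Rounding down: Eskel 4, Harke 9, Farrow 13, Brisco 5, Arden 8 (total 39).
Eskel receives 4.

4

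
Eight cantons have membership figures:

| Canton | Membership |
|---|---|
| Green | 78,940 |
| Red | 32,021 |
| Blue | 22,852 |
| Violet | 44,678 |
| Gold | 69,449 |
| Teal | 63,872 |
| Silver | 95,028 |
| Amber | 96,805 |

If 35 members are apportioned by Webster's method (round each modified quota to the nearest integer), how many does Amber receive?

Standard divisor 503645/35 ≈ 14389.857; standard quotas: Green 5.486, Red 2.225, Blue 1.588, Violet 3.105, Gold 4.826, Teal 4.439, Silver 6.604, Amber 6.727.
Rounding to the nearest integer gives Green 5, Red 2, Blue 2, Violet 3, Gold 5, Teal 4, Silver 7, Amber 7 — total 35, matching the house size, so no adjustment is needed.
Amber receives 7.

7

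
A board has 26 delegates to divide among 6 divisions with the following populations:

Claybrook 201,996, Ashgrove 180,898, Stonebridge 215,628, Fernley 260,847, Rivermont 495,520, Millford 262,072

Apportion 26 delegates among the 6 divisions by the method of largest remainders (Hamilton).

Claybrook=3, Ashgrove=3, Stonebridge=4, Fernley=4, Rivermont=8, Millford=4

The standard divisor is 1616961/26 ≈ 62190.808.
Standard quotas: Claybrook 3.2480, Ashgrove 2.9088, Stonebridge 3.4672, Fernley 4.1943, Rivermont 7.9677, Millford 4.2140.
Lower quotas: Claybrook 3, Ashgrove 2, Stonebridge 3, Fernley 4, Rivermont 7, Millford 4 (sum 23, leaving 3 seats).
Remainders in descending order: Rivermont 0.9677, Ashgrove 0.9088, Stonebridge 0.4672, Claybrook 0.2480, Millford 0.2140, Fernley 0.1943.
The surplus seats go to Rivermont, Ashgrove, Stonebridge.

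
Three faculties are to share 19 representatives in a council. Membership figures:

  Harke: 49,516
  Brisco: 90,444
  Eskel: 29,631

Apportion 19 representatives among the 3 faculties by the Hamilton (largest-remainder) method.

Total 169591; standard divisor 169591/19 ≈ 8925.842.
Standard quotas: Harke 5.5475, Brisco 10.1328, Eskel 3.3197.
Lower quotas: Harke 5, Brisco 10, Eskel 3 (sum 18, leaving 1 seat).
Remainders in descending order: Harke 0.5475, Eskel 0.3197, Brisco 0.1328.
Largest remainder: Harke receives the extra seat.

Harke: 6, Brisco: 10, Eskel: 3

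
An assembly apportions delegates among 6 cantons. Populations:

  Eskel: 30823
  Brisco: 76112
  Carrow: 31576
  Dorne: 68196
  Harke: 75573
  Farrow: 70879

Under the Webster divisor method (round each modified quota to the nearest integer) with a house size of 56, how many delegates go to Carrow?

5

Standard divisor 353159/56 ≈ 6306.411; standard quotas: Eskel 4.888, Brisco 12.069, Carrow 5.007, Dorne 10.814, Harke 11.984, Farrow 11.239.
Rounding to the nearest integer gives Eskel 5, Brisco 12, Carrow 5, Dorne 11, Harke 12, Farrow 11 — total 56, matching the house size, so no adjustment is needed.
Carrow receives 5.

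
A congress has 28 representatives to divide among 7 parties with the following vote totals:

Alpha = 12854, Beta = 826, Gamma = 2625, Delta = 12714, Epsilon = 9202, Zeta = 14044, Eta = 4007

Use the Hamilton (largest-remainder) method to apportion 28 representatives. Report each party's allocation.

Total 56272; standard divisor 56272/28 ≈ 2009.714.
Standard quotas: Alpha 6.3959, Beta 0.4110, Gamma 1.3062, Delta 6.3263, Epsilon 4.5788, Zeta 6.9881, Eta 1.9938.
Lower quotas: Alpha 6, Beta 0, Gamma 1, Delta 6, Epsilon 4, Zeta 6, Eta 1 (sum 24, leaving 4 seats).
Remainders in descending order: Eta 0.9938, Zeta 0.9881, Epsilon 0.5788, Beta 0.4110, Alpha 0.3959, Delta 0.3263, Gamma 0.3062.
Largest remainders: Eta, Zeta, Epsilon, Beta receive the extra seats.

Alpha 6, Beta 1, Gamma 1, Delta 6, Epsilon 5, Zeta 7, Eta 2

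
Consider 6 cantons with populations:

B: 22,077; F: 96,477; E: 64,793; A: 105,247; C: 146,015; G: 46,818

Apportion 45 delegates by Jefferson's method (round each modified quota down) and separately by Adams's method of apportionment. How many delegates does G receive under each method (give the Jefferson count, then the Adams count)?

Jefferson: B 2, F 9, E 6, A 10, C 14, G 4.
Adams: B 2, F 9, E 6, A 10, C 13, G 5.
G gets 4 under Jefferson and 5 under Adams.

4 and 5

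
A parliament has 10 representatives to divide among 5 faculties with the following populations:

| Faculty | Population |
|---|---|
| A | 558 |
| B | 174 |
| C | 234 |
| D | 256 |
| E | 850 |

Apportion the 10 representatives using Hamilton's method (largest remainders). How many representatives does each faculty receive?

Standard divisor: 2072 ÷ 10 ≈ 207.2.
Standard quotas: A 2.693, B 0.840, C 1.129, D 1.236, E 4.102.
Lower quotas: A 2, B 0, C 1, D 1, E 4 (sum 8, leaving 2 seats).
Remainders in descending order: B 0.840, A 0.693, D 0.236, C 0.129, E 0.102.
Largest remainders: B, A receive the extra seats.

A=3; B=1; C=1; D=1; E=4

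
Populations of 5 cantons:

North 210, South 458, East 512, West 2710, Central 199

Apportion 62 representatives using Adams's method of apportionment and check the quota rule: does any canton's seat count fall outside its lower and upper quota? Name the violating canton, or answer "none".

Standard quotas: North 3.184, South 6.944, East 7.763, West 41.091, Central 3.017.
Adams allocation: North 4, South 7, East 8, West 40, Central 3.
West has quota 41.091 (lower 41, upper 42) but receives 40 — outside the quota interval.

West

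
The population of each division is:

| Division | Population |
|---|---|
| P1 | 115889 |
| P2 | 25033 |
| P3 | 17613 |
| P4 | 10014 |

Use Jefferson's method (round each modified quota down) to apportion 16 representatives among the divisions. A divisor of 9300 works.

With modified divisor 9300: modified quotas P1 12.461, P2 2.692, P3 1.894, P4 1.077.
Rounding down: P1 12, P2 2, P3 1, P4 1 (total 16).

P1 12, P2 2, P3 1, P4 1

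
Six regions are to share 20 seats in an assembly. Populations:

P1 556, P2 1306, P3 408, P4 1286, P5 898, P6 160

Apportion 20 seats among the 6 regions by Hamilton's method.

P1 2, P2 6, P3 2, P4 5, P5 4, P6 1

The standard divisor is 4614/20 ≈ 230.7.
Standard quotas: P1 2.410, P2 5.661, P3 1.769, P4 5.574, P5 3.893, P6 0.694.
Lower quotas: P1 2, P2 5, P3 1, P4 5, P5 3, P6 0 (sum 16, leaving 4 seats).
Remainders in descending order: P5 0.893, P3 0.769, P6 0.694, P2 0.661, P4 0.574, P1 0.410.
The surplus seats go to P5, P3, P6, P2.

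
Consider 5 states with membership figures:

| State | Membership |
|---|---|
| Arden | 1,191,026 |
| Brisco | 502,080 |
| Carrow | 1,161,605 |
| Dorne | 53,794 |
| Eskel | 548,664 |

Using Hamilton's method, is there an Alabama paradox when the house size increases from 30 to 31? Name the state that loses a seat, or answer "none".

At 30 seats: Arden 10, Brisco 4, Carrow 10, Dorne 1, Eskel 5.
At 31 seats: Arden 11, Brisco 5, Carrow 10, Dorne 0, Eskel 5.
Dorne drops from 1 to 0.

Dorne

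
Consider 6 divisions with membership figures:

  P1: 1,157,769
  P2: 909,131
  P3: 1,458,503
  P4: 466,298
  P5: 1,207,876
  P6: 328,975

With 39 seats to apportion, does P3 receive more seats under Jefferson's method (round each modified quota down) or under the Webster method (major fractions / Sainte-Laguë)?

Jefferson

Jefferson: P1 8, P2 6, P3 11, P4 3, P5 9, P6 2.
Webster: P1 8, P2 7, P3 10, P4 3, P5 9, P6 2.
P3 gets 11 under Jefferson and 10 under Webster.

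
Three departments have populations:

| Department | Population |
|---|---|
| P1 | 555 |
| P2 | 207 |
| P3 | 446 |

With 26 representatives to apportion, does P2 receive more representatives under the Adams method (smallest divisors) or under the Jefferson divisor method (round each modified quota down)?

Adams

Adams: P1 12, P2 5, P3 9.
Jefferson: P1 12, P2 4, P3 10.
P2 gets 5 under Adams and 4 under Jefferson.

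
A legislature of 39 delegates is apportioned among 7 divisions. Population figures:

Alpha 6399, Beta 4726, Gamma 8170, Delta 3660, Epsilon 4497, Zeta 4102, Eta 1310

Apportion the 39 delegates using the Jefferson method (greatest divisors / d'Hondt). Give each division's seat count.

Standard divisor 32864/39 ≈ 842.667; standard quotas: Alpha 7.594, Beta 5.608, Gamma 9.695, Delta 4.343, Epsilon 5.337, Zeta 4.868, Eta 1.555.
Rounding down gives 7, 5, 9, 4, 5, 4, 1 = 35 seats, so the divisor must be adjusted.
With modified divisor 770: modified quotas Alpha 8.310, Beta 6.138, Gamma 10.610, Delta 4.753, Epsilon 5.840, Zeta 5.327, Eta 1.701.
Rounding down: Alpha 8, Beta 6, Gamma 10, Delta 4, Epsilon 5, Zeta 5, Eta 1 (total 39).

Alpha: 8; Beta: 6; Gamma: 10; Delta: 4; Epsilon: 5; Zeta: 5; Eta: 1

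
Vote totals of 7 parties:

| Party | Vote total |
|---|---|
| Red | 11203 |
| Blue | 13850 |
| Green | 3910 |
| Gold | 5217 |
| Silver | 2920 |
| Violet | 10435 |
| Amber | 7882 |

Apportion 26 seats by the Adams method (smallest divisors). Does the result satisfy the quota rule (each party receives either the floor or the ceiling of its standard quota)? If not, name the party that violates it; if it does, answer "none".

none

Standard quotas: Red 5.256, Blue 6.498, Green 1.834, Gold 2.448, Silver 1.370, Violet 4.896, Amber 3.698.
Adams allocation: Red 5, Blue 6, Green 2, Gold 2, Silver 2, Violet 5, Amber 4.
Every allocation lies between the lower and upper quota.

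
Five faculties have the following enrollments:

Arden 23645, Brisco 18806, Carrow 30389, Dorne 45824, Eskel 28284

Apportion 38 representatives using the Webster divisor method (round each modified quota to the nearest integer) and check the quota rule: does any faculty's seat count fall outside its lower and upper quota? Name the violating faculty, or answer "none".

Standard quotas: Arden 6.114, Brisco 4.863, Carrow 7.858, Dorne 11.850, Eskel 7.314.
Webster allocation: Arden 6, Brisco 5, Carrow 8, Dorne 12, Eskel 7.
Every allocation lies between the lower and upper quota.

none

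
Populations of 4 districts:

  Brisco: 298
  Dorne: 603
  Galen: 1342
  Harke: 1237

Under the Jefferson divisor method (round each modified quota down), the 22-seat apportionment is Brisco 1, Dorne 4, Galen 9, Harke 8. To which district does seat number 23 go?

Brisco

Priority for the next seat is population ÷ (current seats + 1).
Priorities: Brisco 149.000, Dorne 120.600, Galen 134.200, Harke 137.444.
Highest priority: Brisco.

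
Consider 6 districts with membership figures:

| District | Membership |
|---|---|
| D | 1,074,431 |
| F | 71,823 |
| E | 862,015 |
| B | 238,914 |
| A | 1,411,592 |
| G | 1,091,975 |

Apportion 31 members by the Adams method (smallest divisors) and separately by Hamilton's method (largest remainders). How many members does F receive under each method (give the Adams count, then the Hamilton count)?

Adams: D 7, F 1, E 5, B 2, A 9, G 7.
Hamilton: D 7, F 0, E 6, B 2, A 9, G 7.
F gets 1 under Adams and 0 under Hamilton.

1 and 0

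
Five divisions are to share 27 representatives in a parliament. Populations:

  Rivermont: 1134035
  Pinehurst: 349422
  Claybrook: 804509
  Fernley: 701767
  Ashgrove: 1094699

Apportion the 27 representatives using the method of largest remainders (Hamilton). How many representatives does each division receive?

The standard divisor is 4084432/27 ≈ 151275.259.
Standard quotas: Rivermont 7.4965, Pinehurst 2.3098, Claybrook 5.3182, Fernley 4.6390, Ashgrove 7.2365.
Lower quotas: Rivermont 7, Pinehurst 2, Claybrook 5, Fernley 4, Ashgrove 7 (sum 25, leaving 2 seats).
Remainders in descending order: Fernley 0.6390, Rivermont 0.4965, Claybrook 0.3182, Pinehurst 0.3098, Ashgrove 0.2365.
Largest remainders: Fernley, Rivermont receive the extra seats.

Rivermont 8; Pinehurst 2; Claybrook 5; Fernley 5; Ashgrove 7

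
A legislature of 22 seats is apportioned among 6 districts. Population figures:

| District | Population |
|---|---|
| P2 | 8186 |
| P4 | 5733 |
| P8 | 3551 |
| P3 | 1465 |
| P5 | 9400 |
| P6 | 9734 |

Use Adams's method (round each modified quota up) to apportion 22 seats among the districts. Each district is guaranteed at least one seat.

Standard divisor 38069/22 ≈ 1730.409; standard quotas: P2 4.731, P4 3.313, P8 2.052, P3 0.847, P5 5.432, P6 5.625.
Rounding up gives 5, 4, 3, 1, 6, 6 = 25 seats, so the divisor must be adjusted.
With modified divisor 1930: modified quotas P2 4.241, P4 2.970, P8 1.840, P3 0.759, P5 4.870, P6 5.044.
Rounding up: P2 5, P4 3, P8 2, P3 1, P5 5, P6 6 (total 22).

P2=5, P4=3, P8=2, P3=1, P5=5, P6=6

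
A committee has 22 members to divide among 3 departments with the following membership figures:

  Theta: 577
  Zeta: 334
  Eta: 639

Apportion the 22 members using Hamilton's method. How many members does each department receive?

Standard divisor: 1550 ÷ 22 ≈ 70.455.
Standard quotas: Theta 8.190, Zeta 4.741, Eta 9.070.
Lower quotas: Theta 8, Zeta 4, Eta 9 (sum 21, leaving 1 seat).
Remainders in descending order: Zeta 0.741, Theta 0.190, Eta 0.070.
The surplus seat goes to Zeta.

Theta: 8; Zeta: 5; Eta: 9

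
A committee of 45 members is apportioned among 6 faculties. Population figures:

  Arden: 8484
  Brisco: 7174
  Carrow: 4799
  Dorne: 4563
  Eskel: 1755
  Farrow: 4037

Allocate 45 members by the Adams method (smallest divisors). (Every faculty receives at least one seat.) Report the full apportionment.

Arden 12, Brisco 10, Carrow 7, Dorne 7, Eskel 3, Farrow 6

Standard divisor 30812/45 ≈ 684.711; standard quotas: Arden 12.391, Brisco 10.477, Carrow 7.009, Dorne 6.664, Eskel 2.563, Farrow 5.896.
Rounding up gives 13, 11, 8, 7, 3, 6 = 48 seats, so the divisor must be adjusted.
With modified divisor 740: modified quotas Arden 11.465, Brisco 9.695, Carrow 6.485, Dorne 6.166, Eskel 2.372, Farrow 5.455.
Rounding up: Arden 12, Brisco 10, Carrow 7, Dorne 7, Eskel 3, Farrow 6 (total 45).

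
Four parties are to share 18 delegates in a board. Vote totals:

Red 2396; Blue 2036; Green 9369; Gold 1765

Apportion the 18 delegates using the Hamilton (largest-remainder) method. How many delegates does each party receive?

Total 15566; standard divisor 15566/18 ≈ 864.778.
Standard quotas: Red 2.7707, Blue 2.3544, Green 10.8340, Gold 2.0410.
Lower quotas: Red 2, Blue 2, Green 10, Gold 2 (sum 16, leaving 2 seats).
Remainders in descending order: Green 0.8340, Red 0.7707, Blue 0.3544, Gold 0.0410.
Largest remainders: Green, Red receive the extra seats.

Red 3, Blue 2, Green 11, Gold 2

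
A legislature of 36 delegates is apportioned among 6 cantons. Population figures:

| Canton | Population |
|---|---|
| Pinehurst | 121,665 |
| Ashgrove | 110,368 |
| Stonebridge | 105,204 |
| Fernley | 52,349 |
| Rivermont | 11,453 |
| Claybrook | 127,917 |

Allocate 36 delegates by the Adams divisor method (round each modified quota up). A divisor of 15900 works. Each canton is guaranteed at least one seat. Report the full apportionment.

Pinehurst: 8, Ashgrove: 7, Stonebridge: 7, Fernley: 4, Rivermont: 1, Claybrook: 9

With modified divisor 15900: modified quotas Pinehurst 7.652, Ashgrove 6.941, Stonebridge 6.617, Fernley 3.292, Rivermont 0.720, Claybrook 8.045.
Rounding up: Pinehurst 8, Ashgrove 7, Stonebridge 7, Fernley 4, Rivermont 1, Claybrook 9 (total 36).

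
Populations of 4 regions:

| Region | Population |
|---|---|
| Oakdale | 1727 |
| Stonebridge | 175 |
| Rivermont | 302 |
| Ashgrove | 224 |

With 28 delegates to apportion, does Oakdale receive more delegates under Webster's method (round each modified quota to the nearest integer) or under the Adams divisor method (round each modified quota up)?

Webster: Oakdale 20, Stonebridge 2, Rivermont 3, Ashgrove 3.
Adams: Oakdale 19, Stonebridge 2, Rivermont 4, Ashgrove 3.
Oakdale gets 20 under Webster and 19 under Adams.

Webster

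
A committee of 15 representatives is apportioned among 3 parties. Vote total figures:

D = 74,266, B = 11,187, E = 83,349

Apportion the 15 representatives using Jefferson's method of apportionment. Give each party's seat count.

D: 7, B: 1, E: 7

Standard divisor 168802/15 ≈ 11253.467; standard quotas: D 6.599, B 0.994, E 7.407.
Rounding down gives 6, 0, 7 = 13 seats, so the divisor must be adjusted.
With modified divisor 10500: modified quotas D 7.073, B 1.065, E 7.938.
Rounding down: D 7, B 1, E 7 (total 15).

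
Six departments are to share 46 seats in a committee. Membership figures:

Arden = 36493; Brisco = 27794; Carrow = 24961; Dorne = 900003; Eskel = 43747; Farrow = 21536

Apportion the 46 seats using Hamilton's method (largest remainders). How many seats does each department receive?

Arden: 2; Brisco: 1; Carrow: 1; Dorne: 39; Eskel: 2; Farrow: 1

The standard divisor is 1054534/46 ≈ 22924.652.
Standard quotas: Arden 1.5919, Brisco 1.2124, Carrow 1.0888, Dorne 39.2592, Eskel 1.9083, Farrow 0.9394.
Lower quotas: Arden 1, Brisco 1, Carrow 1, Dorne 39, Eskel 1, Farrow 0 (sum 43, leaving 3 seats).
Remainders in descending order: Farrow 0.9394, Eskel 0.9083, Arden 0.5919, Dorne 0.2592, Brisco 0.2124, Carrow 0.0888.
The surplus seats go to Farrow, Eskel, Arden.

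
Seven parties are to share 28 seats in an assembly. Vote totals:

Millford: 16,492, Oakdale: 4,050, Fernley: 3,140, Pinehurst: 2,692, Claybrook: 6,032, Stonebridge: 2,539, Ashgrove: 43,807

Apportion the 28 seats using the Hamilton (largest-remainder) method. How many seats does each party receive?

Millford=6; Oakdale=1; Fernley=1; Pinehurst=1; Claybrook=2; Stonebridge=1; Ashgrove=16

The standard divisor is 78752/28 ≈ 2812.571.
Standard quotas: Millford 5.8637, Oakdale 1.4400, Fernley 1.1164, Pinehurst 0.9571, Claybrook 2.1447, Stonebridge 0.9027, Ashgrove 15.5754.
Lower quotas: Millford 5, Oakdale 1, Fernley 1, Pinehurst 0, Claybrook 2, Stonebridge 0, Ashgrove 15 (sum 24, leaving 4 seats).
Remainders in descending order: Pinehurst 0.9571, Stonebridge 0.9027, Millford 0.8637, Ashgrove 0.5754, Oakdale 0.4400, Claybrook 0.1447, Fernley 0.1164.
Largest remainders: Pinehurst, Stonebridge, Millford, Ashgrove receive the extra seats.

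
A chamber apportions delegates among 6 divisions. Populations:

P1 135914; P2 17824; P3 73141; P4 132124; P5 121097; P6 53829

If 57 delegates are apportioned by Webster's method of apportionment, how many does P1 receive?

Standard divisor 533929/57 ≈ 9367.175; standard quotas: P1 14.510, P2 1.903, P3 7.808, P4 14.105, P5 12.928, P6 5.747.
Rounding to the nearest integer gives 15, 2, 8, 14, 13, 6 = 58 seats, so the divisor must be adjusted.
With modified divisor 9500: modified quotas P1 14.307, P2 1.876, P3 7.699, P4 13.908, P5 12.747, P6 5.666.
Rounding to the nearest integer: P1 14, P2 2, P3 8, P4 14, P5 13, P6 6 (total 57).
P1 receives 14.

14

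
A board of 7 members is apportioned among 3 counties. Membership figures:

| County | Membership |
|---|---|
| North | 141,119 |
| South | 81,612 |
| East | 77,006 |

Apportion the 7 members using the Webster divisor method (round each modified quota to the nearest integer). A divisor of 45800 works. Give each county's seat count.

With modified divisor 45800: modified quotas North 3.081, South 1.782, East 1.681.
Rounding to the nearest integer: North 3, South 2, East 2 (total 7).

North: 3; South: 2; East: 2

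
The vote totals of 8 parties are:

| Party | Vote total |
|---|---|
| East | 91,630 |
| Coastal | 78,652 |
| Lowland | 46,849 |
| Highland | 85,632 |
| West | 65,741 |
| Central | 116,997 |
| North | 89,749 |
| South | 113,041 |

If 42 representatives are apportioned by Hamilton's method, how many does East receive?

6

Total 688291; standard divisor 688291/42 ≈ 16387.881.
Standard quotas: East 5.5913, Coastal 4.7994, Lowland 2.8588, Highland 5.2253, West 4.0116, Central 7.1392, North 5.4765, South 6.8978.
Lower quotas: East 5, Coastal 4, Lowland 2, Highland 5, West 4, Central 7, North 5, South 6 (sum 38, leaving 4 seats).
Remainders in descending order: South 0.8978, Lowland 0.8588, Coastal 0.7994, East 0.5913, North 0.4765, Highland 0.2253, Central 0.1392, West 0.0116.
The surplus seats go to South, Lowland, Coastal, East.
East receives 6.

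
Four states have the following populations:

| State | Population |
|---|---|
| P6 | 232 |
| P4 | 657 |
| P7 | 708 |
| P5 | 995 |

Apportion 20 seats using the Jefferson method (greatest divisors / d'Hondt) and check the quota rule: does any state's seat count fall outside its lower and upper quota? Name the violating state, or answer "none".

none

Standard quotas: P6 1.790, P4 5.069, P7 5.463, P5 7.677.
Jefferson allocation: P6 1, P4 5, P7 6, P5 8.
Every allocation lies between the lower and upper quota.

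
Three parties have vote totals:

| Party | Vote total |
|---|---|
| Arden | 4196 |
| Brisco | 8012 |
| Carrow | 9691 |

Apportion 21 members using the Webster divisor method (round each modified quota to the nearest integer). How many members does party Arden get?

4

Standard divisor 21899/21 ≈ 1042.81; standard quotas: Arden 4.024, Brisco 7.683, Carrow 9.293.
Rounding to the nearest integer gives Arden 4, Brisco 8, Carrow 9 — total 21, matching the house size, so no adjustment is needed.
Arden receives 4.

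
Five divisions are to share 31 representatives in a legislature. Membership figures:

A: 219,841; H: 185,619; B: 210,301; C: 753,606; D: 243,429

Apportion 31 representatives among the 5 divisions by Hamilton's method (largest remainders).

A=4, H=4, B=4, C=14, D=5

Standard divisor: 1612796 ÷ 31 ≈ 52025.677.
Standard quotas: A 4.2256, H 3.5678, B 4.0423, C 14.4853, D 4.6790.
Lower quotas: A 4, H 3, B 4, C 14, D 4 (sum 29, leaving 2 seats).
Remainders in descending order: D 0.6790, H 0.5678, C 0.4853, A 0.2256, B 0.0423.
Largest remainders: D, H receive the extra seats.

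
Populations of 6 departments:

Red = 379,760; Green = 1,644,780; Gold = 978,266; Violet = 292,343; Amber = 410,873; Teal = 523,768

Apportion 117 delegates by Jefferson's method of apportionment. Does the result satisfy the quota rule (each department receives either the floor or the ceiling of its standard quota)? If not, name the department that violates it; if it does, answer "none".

Standard quotas: Red 10.505, Green 45.496, Gold 27.060, Violet 8.086, Amber 11.365, Teal 14.488.
Jefferson allocation: Red 10, Green 47, Gold 27, Violet 8, Amber 11, Teal 14.
Green has quota 45.496 (lower 45, upper 46) but receives 47 — outside the quota interval.

Green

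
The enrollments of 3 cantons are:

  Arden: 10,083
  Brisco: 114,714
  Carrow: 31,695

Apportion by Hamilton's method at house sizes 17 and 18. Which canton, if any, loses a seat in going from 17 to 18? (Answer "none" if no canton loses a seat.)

none

At 17 seats: Arden 1, Brisco 13, Carrow 3.
At 18 seats: Arden 1, Brisco 13, Carrow 4.
No canton's allocation decreased.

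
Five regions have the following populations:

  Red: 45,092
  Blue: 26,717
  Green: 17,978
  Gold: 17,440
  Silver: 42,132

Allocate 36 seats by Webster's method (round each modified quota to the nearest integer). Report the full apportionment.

Standard divisor 149359/36 ≈ 4148.861; standard quotas: Red 10.869, Blue 6.440, Green 4.333, Gold 4.204, Silver 10.155.
Rounding to the nearest integer gives 11, 6, 4, 4, 10 = 35 seats, so the divisor must be adjusted.
With modified divisor 4060: modified quotas Red 11.106, Blue 6.581, Green 4.428, Gold 4.296, Silver 10.377.
Rounding to the nearest integer: Red 11, Blue 7, Green 4, Gold 4, Silver 10 (total 36).

Red: 11, Blue: 7, Green: 4, Gold: 4, Silver: 10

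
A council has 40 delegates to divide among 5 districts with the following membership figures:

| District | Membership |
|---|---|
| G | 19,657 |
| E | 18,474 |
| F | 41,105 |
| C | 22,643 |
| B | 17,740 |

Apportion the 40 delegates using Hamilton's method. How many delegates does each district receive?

G: 7, E: 6, F: 14, C: 7, B: 6

Total 119619; standard divisor 119619/40 ≈ 2990.475.
Standard quotas: G 6.5732, E 6.1776, F 13.7453, C 7.5717, B 5.9322.
Lower quotas: G 6, E 6, F 13, C 7, B 5 (sum 37, leaving 3 seats).
Remainders in descending order: B 0.9322, F 0.7453, G 0.5732, C 0.5717, E 0.1776.
Largest remainders: B, F, G receive the extra seats.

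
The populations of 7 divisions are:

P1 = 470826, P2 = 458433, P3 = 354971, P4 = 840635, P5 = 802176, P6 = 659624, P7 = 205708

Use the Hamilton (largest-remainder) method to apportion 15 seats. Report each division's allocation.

P1: 2, P2: 2, P3: 1, P4: 3, P5: 3, P6: 3, P7: 1

The standard divisor is 3792373/15 ≈ 252824.867.
Standard quotas: P1 1.8623, P2 1.8132, P3 1.4040, P4 3.3250, P5 3.1729, P6 2.6090, P7 0.8136.
Lower quotas: P1 1, P2 1, P3 1, P4 3, P5 3, P6 2, P7 0 (sum 11, leaving 4 seats).
Remainders in descending order: P1 0.8623, P7 0.8136, P2 0.8132, P6 0.6090, P3 0.4040, P4 0.3250, P5 0.1729.
Largest remainders: P1, P7, P2, P6 receive the extra seats.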